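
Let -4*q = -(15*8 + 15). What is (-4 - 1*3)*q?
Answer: -945/4 ≈ -236.25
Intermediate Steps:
q = 135/4 (q = -(-1)*(15*8 + 15)/4 = -(-1)*(120 + 15)/4 = -(-1)*135/4 = -1/4*(-135) = 135/4 ≈ 33.750)
(-4 - 1*3)*q = (-4 - 1*3)*(135/4) = (-4 - 3)*(135/4) = -7*135/4 = -945/4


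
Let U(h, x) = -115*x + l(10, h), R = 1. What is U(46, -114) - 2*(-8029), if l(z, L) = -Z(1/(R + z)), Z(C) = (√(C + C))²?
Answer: 320846/11 ≈ 29168.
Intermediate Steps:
Z(C) = 2*C (Z(C) = (√(2*C))² = (√2*√C)² = 2*C)
l(z, L) = -2/(1 + z)
U(h, x) = -2/11 - 115*x (U(h, x) = -115*x - 2/(1 + 10) = -115*x - 2/11 = -2/11 - 115*x)
U(46, -114) - 2*(-8029) = (-2/11 - 115*(-114)) - 2*(-8029) = (-2/11 + 13110) + 16058 = 144208/11 + 16058 = 320846/11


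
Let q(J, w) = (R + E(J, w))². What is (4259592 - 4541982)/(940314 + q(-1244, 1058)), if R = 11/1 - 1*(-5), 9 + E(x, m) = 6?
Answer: -282390/940483 ≈ -0.30026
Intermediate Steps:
E(x, m) = -3 (E(x, m) = -9 + 6 = -3)
R = 16 (R = 11*1 + 5 = 11 + 5 = 16)
q(J, w) = 169 (q(J, w) = (16 - 3)² = 13² = 169)
(4259592 - 4541982)/(940314 + q(-1244, 1058)) = (4259592 - 4541982)/(940314 + 169) = -282390/940483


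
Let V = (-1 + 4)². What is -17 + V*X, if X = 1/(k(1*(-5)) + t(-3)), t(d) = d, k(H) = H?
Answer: -145/8 ≈ -18.125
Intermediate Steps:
X = -⅛ (X = 1/(1*(-5) - 3) = 1/(-5 - 3) = 1/(-8) = -⅛ ≈ -0.12500)
V = 9 (V = 3² = 9)
-17 + V*X = -17 + 9*(-⅛) = -17 - 9/8 = -145/8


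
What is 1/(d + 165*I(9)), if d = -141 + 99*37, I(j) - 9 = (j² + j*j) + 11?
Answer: 1/33552 ≈ 2.9804e-5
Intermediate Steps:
I(j) = 20 + 2*j² (I(j) = 9 + ((j² + j*j) + 11) = 9 + ((j² + j²) + 11) = 9 + (2*j² + 11) = 9 + (11 + 2*j²) = 20 + 2*j²)
d = 3522 (d = -141 + 3663 = 3522)
1/(d + 165*I(9)) = 1/(3522 + 165*(20 + 2*9²)) = 1/(3522 + 165*(20 + 2*81)) = 1/(3522 + 165*(20 + 162)) = 1/(3522 + 165*182) = 1/(3522 + 30030) = 1/33552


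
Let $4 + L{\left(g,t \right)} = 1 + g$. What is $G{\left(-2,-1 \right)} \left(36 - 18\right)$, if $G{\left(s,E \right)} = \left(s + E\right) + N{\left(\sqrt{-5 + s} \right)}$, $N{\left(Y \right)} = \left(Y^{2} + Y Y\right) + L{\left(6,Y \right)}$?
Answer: $-252$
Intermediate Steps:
$L{\left(g,t \right)} = -3 + g$ ($L{\left(g,t \right)} = -4 + \left(1 + g\right) = -3 + g$)
$N{\left(Y \right)} = 3 + 2 Y^{2}$ ($N{\left(Y \right)} = \left(Y^{2} + Y Y\right) + \left(-3 + 6\right) = \left(Y^{2} + Y^{2}\right) + 3 = 2 Y^{2} + 3 = 3 + 2 Y^{2}$)
$G{\left(s,E \right)} = -7 + E + 3 s$ ($G{\left(s,E \right)} = \left(s + E\right) + \left(3 + 2 \left(\sqrt{-5 + s}\right)^{2}\right) = \left(E + s\right) + \left(3 + 2 \left(-5 + s\right)\right) = \left(E + s\right) + \left(3 + \left(-10 + 2 s\right)\right) = \left(E + s\right) + \left(-7 + 2 s\right) = -7 + E + 3 s$)
$G{\left(-2,-1 \right)} \left(36 - 18\right) = \left(-7 - 1 + 3 \left(-2\right)\right) \left(36 - 18\right) = \left(-7 - 1 - 6\right) 18 = \left(-14\right) 18 = -252$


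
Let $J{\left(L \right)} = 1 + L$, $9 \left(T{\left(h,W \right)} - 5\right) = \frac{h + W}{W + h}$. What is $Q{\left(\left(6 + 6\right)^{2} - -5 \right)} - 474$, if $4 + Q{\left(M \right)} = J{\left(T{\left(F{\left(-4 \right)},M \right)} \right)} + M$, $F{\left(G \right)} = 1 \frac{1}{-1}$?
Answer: $- \frac{2906}{9} \approx -322.89$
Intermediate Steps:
$F{\left(G \right)} = -1$ ($F{\left(G \right)} = 1 \left(-1\right) = -1$)
$T{\left(h,W \right)} = \frac{46}{9}$ ($T{\left(h,W \right)} = 5 + \frac{\left(h + W\right) \frac{1}{W + h}}{9} = 5 + \frac{\left(W + h\right) \frac{1}{W + h}}{9} = 5 + \frac{1}{9} \cdot 1 = 5 + \frac{1}{9} = \frac{46}{9}$)
$Q{\left(M \right)} = \frac{19}{9} + M$ ($Q{\left(M \right)} = -4 + \left(\left(1 + \frac{46}{9}\right) + M\right) = -4 + \left(\frac{55}{9} + M\right) = \frac{19}{9} + M$)
$Q{\left(\left(6 + 6\right)^{2} - -5 \right)} - 474 = \left(\frac{19}{9} - \left(-5 - \left(6 + 6\right)^{2}\right)\right) - 474 = \left(\frac{19}{9} + \left(12^{2} + 5\right)\right) - 474 = \left(\frac{19}{9} + \left(144 + 5\right)\right) - 474 = \left(\frac{19}{9} + 149\right) - 474 = \frac{1360}{9} - 474 = - \frac{2906}{9}$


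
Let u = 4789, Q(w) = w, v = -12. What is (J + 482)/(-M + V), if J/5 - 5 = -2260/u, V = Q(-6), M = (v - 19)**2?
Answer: -2416723/4630963 ≈ -0.52186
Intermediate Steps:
M = 961 (M = (-12 - 19)**2 = (-31)**2 = 961)
V = -6
J = 108425/4789 (J = 25 + 5*(-2260/4789) = 25 - 11300/4789 = 108425/4789 ≈ 22.640)
(J + 482)/(-M + V) = (108425/4789 + 482)/(-1*961 - 6) = 2416723/(4789*(-961 - 6)) = (2416723/4789)/(-967) = (2416723/4789)*(-1/967) = -2416723/4630963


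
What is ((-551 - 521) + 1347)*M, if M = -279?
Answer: -76725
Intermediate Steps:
((-551 - 521) + 1347)*M = ((-551 - 521) + 1347)*(-279) = (-1072 + 1347)*(-279) = 275*(-279) = -76725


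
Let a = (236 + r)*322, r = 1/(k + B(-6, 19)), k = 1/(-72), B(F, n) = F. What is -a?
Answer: -32881352/433 ≈ -75939.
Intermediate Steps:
k = -1/72 ≈ -0.013889
r = -72/433 (r = 1/(-1/72 - 6) = 1/(-433/72) = -72/433 ≈ -0.16628)
a = 32881352/433 (a = (236 - 72/433)*322 = (102116/433)*322 = 32881352/433 ≈ 75939.)
-a = -1*32881352/433 = -32881352/433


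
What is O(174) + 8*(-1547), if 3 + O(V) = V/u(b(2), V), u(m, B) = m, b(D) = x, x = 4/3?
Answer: -24497/2 ≈ -12249.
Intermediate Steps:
x = 4/3 (x = 4*(⅓) = 4/3 ≈ 1.3333)
b(D) = 4/3
O(V) = -3 + 3*V/4 (O(V) = -3 + V/(4/3) = -3 + V*(¾) = -3 + 3*V/4)
O(174) + 8*(-1547) = (-3 + (¾)*174) + 8*(-1547) = (-3 + 261/2) - 12376 = 255/2 - 12376 = -24497/2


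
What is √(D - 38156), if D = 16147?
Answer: I*√22009 ≈ 148.35*I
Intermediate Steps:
√(D - 38156) = √(16147 - 38156) = √(-22009) = I*√22009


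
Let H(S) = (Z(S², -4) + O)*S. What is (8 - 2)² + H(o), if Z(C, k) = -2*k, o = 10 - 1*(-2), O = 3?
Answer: 168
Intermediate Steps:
o = 12 (o = 10 + 2 = 12)
H(S) = 11*S (H(S) = (-2*(-4) + 3)*S = (8 + 3)*S = 11*S)
(8 - 2)² + H(o) = (8 - 2)² + 11*12 = 6² + 132 = 36 + 132 = 168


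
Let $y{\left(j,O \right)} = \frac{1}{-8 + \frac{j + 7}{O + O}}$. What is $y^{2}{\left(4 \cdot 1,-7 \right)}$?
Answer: $\frac{196}{15129} \approx 0.012955$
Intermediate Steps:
$y{\left(j,O \right)} = \frac{1}{-8 + \frac{7 + j}{2 O}}$
$y^{2}{\left(4 \cdot 1,-7 \right)} = \left(2 \left(-7\right) \frac{1}{7 + 4 \cdot 1 - -112}\right)^{2} = \left(2 \left(-7\right) \frac{1}{7 + 4 + 112}\right)^{2} = \left(2 \left(-7\right) \frac{1}{123}\right)^{2} = \left(- \frac{14}{123}\right)^{2} = \frac{196}{15129}$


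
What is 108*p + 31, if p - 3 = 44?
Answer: 5107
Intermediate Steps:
p = 47 (p = 3 + 44 = 47)
108*p + 31 = 108*47 + 31 = 5076 + 31 = 5107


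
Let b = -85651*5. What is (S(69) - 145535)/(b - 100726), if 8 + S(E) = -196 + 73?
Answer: 145666/528981 ≈ 0.27537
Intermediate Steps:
S(E) = -131 (S(E) = -8 + (-196 + 73) = -8 - 123 = -131)
b = -428255
(S(69) - 145535)/(b - 100726) = (-131 - 145535)/(-428255 - 100726) = -145666/(-528981) = -145666*(-1/528981) = 145666/528981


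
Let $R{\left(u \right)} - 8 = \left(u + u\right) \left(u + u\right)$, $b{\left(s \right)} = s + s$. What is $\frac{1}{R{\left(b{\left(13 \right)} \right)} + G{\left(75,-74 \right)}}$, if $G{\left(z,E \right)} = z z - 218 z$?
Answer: $- \frac{1}{8013} \approx -0.0001248$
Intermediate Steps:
$G{\left(z,E \right)} = z^{2} - 218 z$
$b{\left(s \right)} = 2 s$
$R{\left(u \right)} = 8 + 4 u^{2}$ ($R{\left(u \right)} = 8 + \left(u + u\right) \left(u + u\right) = 8 + 2 u 2 u = 8 + 4 u^{2}$)
$\frac{1}{R{\left(b{\left(13 \right)} \right)} + G{\left(75,-74 \right)}} = \frac{1}{\left(8 + 4 \left(2 \cdot 13\right)^{2}\right) + 75 \left(-218 + 75\right)} = \frac{1}{\left(8 + 4 \cdot 26^{2}\right) + 75 \left(-143\right)} = \frac{1}{\left(8 + 4 \cdot 676\right) - 10725} = \frac{1}{\left(8 + 2704\right) - 10725} = \frac{1}{2712 - 10725} = \frac{1}{-8013} = - \frac{1}{8013}$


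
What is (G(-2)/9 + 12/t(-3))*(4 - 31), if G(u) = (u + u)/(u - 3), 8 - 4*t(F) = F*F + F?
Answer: -3252/5 ≈ -650.40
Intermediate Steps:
t(F) = 2 - F/4 - F**2/4 (t(F) = 2 - (F*F + F)/4 = 2 - (F**2 + F)/4 = 2 - (F + F**2)/4 = 2 + (-F/4 - F**2/4) = 2 - F/4 - F**2/4)
G(u) = 2*u/(-3 + u) (G(u) = (2*u)/(-3 + u) = 2*u/(-3 + u))
(G(-2)/9 + 12/t(-3))*(4 - 31) = ((2*(-2)/(-3 - 2))/9 + 12/(2 - 1/4*(-3) - 1/4*(-3)**2))*(4 - 31) = ((2*(-2)/(-5))*(1/9) + 12/(2 + 3/4 - 1/4*9))*(-27) = ((2*(-2)*(-1/5))*(1/9) + 12/(2 + 3/4 - 9/4))*(-27) = ((4/5)*(1/9) + 12/(1/2))*(-27) = (4/45 + 12*2)*(-27) = (4/45 + 24)*(-27) = (1084/45)*(-27) = -3252/5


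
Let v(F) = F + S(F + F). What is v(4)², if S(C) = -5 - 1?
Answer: 4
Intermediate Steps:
S(C) = -6
v(F) = -6 + F (v(F) = F - 6 = -6 + F)
v(4)² = (-6 + 4)² = (-2)² = 4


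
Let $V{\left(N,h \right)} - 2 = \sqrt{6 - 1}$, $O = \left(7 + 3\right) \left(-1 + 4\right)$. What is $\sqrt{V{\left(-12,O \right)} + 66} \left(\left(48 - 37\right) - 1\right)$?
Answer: $10 \sqrt{68 + \sqrt{5}} \approx 83.807$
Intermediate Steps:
$O = 30$ ($O = 10 \cdot 3 = 30$)
$V{\left(N,h \right)} = 2 + \sqrt{5}$ ($V{\left(N,h \right)} = 2 + \sqrt{6 - 1} = 2 + \sqrt{5}$)
$\sqrt{V{\left(-12,O \right)} + 66} \left(\left(48 - 37\right) - 1\right) = \sqrt{\left(2 + \sqrt{5}\right) + 66} \left(\left(48 - 37\right) - 1\right) = \sqrt{68 + \sqrt{5}} \left(11 - 1\right) = \sqrt{68 + \sqrt{5}} \cdot 10 = 10 \sqrt{68 + \sqrt{5}}$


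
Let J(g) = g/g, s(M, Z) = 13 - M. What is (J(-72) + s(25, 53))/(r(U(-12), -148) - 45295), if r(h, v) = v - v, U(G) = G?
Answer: 11/45295 ≈ 0.00024285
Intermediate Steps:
J(g) = 1
r(h, v) = 0
(J(-72) + s(25, 53))/(r(U(-12), -148) - 45295) = (1 + (13 - 1*25))/(0 - 45295) = (1 + (13 - 25))/(-45295) = (1 - 12)*(-1/45295) = -11*(-1/45295) = 11/45295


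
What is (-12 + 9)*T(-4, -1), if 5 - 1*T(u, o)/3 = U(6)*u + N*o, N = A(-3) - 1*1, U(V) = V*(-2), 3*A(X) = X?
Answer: 405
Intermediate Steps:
A(X) = X/3
U(V) = -2*V
N = -2 (N = (1/3)*(-3) - 1*1 = -1 - 1 = -2)
T(u, o) = 15 + 6*o + 36*u (T(u, o) = 15 - 3*((-2*6)*u - 2*o) = 15 - 3*(-12*u - 2*o) = 15 + (6*o + 36*u) = 15 + 6*o + 36*u)
(-12 + 9)*T(-4, -1) = (-12 + 9)*(15 + 6*(-1) + 36*(-4)) = -3*(15 - 6 - 144) = -3*(-135) = 405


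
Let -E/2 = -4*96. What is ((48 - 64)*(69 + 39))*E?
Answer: -1327104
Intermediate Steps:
E = 768 (E = -(-8)*96 = -2*(-384) = 768)
((48 - 64)*(69 + 39))*E = ((48 - 64)*(69 + 39))*768 = -16*108*768 = -1728*768 = -1327104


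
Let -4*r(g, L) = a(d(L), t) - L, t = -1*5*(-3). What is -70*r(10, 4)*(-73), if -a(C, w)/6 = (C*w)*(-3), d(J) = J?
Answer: -1374590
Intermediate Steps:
t = 15 (t = -5*(-3) = 15)
a(C, w) = 18*C*w (a(C, w) = -6*C*w*(-3) = -(-18)*C*w = 18*C*w)
r(g, L) = -269*L/4 (r(g, L) = -(18*L*15 - L)/4 = -(270*L - L)/4 = -269*L/4)
-70*r(10, 4)*(-73) = -(-9415)*4/2*(-73) = -70*(-269)*(-73) = 18830*(-73) = -1374590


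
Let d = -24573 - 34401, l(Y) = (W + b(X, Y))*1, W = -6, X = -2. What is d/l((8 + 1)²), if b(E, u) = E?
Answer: 29487/4 ≈ 7371.8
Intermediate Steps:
l(Y) = -8 (l(Y) = (-6 - 2)*1 = -8*1 = -8)
d = -58974
d/l((8 + 1)²) = -58974/(-8) = -58974*(-⅛) = 29487/4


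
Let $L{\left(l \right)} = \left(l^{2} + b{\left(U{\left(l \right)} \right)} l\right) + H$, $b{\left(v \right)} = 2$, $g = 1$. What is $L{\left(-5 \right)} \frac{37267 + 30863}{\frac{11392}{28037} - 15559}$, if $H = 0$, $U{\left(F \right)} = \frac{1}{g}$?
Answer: $- \frac{28652412150}{436216291} \approx -65.684$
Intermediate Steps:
$U{\left(F \right)} = 1$ ($U{\left(F \right)} = 1^{-1} = 1$)
$L{\left(l \right)} = l^{2} + 2 l$ ($L{\left(l \right)} = \left(l^{2} + 2 l\right) + 0 = l^{2} + 2 l$)
$L{\left(-5 \right)} \frac{37267 + 30863}{\frac{11392}{28037} - 15559} = - 5 \left(2 - 5\right) \frac{37267 + 30863}{\frac{11392}{28037} - 15559} = \left(-5\right) \left(-3\right) \frac{68130}{11392 \cdot \frac{1}{28037} - 15559} = 15 \frac{68130}{\frac{11392}{28037} - 15559} = 15 \frac{68130}{- \frac{436216291}{28037}} = 15 \cdot 68130 \left(- \frac{28037}{436216291}\right) = 15 \left(- \frac{1910160810}{436216291}\right) = - \frac{28652412150}{436216291}$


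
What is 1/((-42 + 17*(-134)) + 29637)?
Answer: 1/27317 ≈ 3.6607e-5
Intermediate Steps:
1/((-42 + 17*(-134)) + 29637) = 1/((-42 - 2278) + 29637) = 1/(-2320 + 29637) = 1/27317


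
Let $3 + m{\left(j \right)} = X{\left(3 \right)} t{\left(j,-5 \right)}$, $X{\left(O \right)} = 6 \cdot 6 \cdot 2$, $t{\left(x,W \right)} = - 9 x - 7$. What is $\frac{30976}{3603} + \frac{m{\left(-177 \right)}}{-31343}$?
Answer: $\frac{559457801}{112928829} \approx 4.9541$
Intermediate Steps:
$t{\left(x,W \right)} = -7 - 9 x$
$X{\left(O \right)} = 72$ ($X{\left(O \right)} = 36 \cdot 2 = 72$)
$m{\left(j \right)} = -507 - 648 j$ ($m{\left(j \right)} = -3 + 72 \left(-7 - 9 j\right) = -3 - \left(504 + 648 j\right) = -507 - 648 j$)
$\frac{30976}{3603} + \frac{m{\left(-177 \right)}}{-31343} = \frac{30976}{3603} + \frac{-507 - -114696}{-31343} = 30976 \cdot \frac{1}{3603} + \left(-507 + 114696\right) \left(- \frac{1}{31343}\right) = \frac{30976}{3603} + 114189 \left(- \frac{1}{31343}\right) = \frac{30976}{3603} - \frac{114189}{31343} = \frac{559457801}{112928829}$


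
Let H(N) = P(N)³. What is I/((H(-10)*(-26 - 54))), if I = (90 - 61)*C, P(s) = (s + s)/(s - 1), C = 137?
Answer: -5288063/640000 ≈ -8.2626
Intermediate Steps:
P(s) = 2*s/(-1 + s) (P(s) = (2*s)/(-1 + s) = 2*s/(-1 + s))
H(N) = 8*N³/(-1 + N)³ (H(N) = (2*N/(-1 + N))³ = 8*N³/(-1 + N)³)
I = 3973 (I = (90 - 61)*137 = 29*137 = 3973)
I/((H(-10)*(-26 - 54))) = 3973/(((8*(-10)³/(-1 - 10)³)*(-26 - 54))) = 3973/(((8*(-1000)/(-11)³)*(-80))) = 3973/(((8*(-1000)*(-1/1331))*(-80))) = 3973/(((8000/1331)*(-80))) = 3973/(-640000/1331) = 3973*(-1331/640000) = -5288063/640000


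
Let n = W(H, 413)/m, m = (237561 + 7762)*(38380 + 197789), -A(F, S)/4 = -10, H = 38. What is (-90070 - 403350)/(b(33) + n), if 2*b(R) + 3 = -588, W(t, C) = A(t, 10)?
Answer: 57175227618355080/34241173363837 ≈ 1669.8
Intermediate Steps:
A(F, S) = 40 (A(F, S) = -4*(-10) = 40)
W(t, C) = 40
b(R) = -591/2 (b(R) = -3/2 + (½)*(-588) = -3/2 - 294 = -591/2)
m = 57937687587 (m = 245323*236169 = 57937687587)
n = 40/57937687587 ≈ 6.9040e-10
(-90070 - 403350)/(b(33) + n) = (-90070 - 403350)/(-591/2 + 40/57937687587) = -493420/(-34241173363837/115875375174) = -493420*(-115875375174/34241173363837) = 57175227618355080/34241173363837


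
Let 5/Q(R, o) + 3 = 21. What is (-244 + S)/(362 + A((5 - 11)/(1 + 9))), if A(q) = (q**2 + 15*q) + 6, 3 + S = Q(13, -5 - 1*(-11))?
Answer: -111025/161712 ≈ -0.68656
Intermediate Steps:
Q(R, o) = 5/18 (Q(R, o) = 5/(-3 + 21) = 5/18)
S = -49/18 (S = -3 + 5/18 = -49/18 ≈ -2.7222)
A(q) = 6 + q**2 + 15*q
(-244 + S)/(362 + A((5 - 11)/(1 + 9))) = (-244 - 49/18)/(362 + (6 + ((5 - 11)/(1 + 9))**2 + 15*((5 - 11)/(1 + 9)))) = -4441/(18*(362 + (6 + (-6/10)**2 + 15*(-6/10)))) = -4441/(18*(362 + (6 + (-6*1/10)**2 + 15*(-6*1/10)))) = -4441/(18*(362 + (6 + (-3/5)**2 + 15*(-3/5)))) = -4441/(18*(362 + (6 + 9/25 - 9))) = -4441/(18*(362 - 66/25)) = -4441/(18*8984/25) = -4441/18*25/8984 = -111025/161712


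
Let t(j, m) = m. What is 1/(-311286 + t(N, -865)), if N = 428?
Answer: -1/312151 ≈ -3.2036e-6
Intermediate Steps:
1/(-311286 + t(N, -865)) = 1/(-311286 - 865) = 1/(-312151) = -1/312151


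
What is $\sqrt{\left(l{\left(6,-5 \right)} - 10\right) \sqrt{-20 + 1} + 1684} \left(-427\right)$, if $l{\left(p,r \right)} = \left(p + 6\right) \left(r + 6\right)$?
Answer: $- 427 \sqrt{1684 + 2 i \sqrt{19}} \approx -17523.0 - 45.356 i$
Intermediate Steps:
$l{\left(p,r \right)} = \left(6 + p\right) \left(6 + r\right)$
$\sqrt{\left(l{\left(6,-5 \right)} - 10\right) \sqrt{-20 + 1} + 1684} \left(-427\right) = \sqrt{\left(\left(36 + 6 \cdot 6 + 6 \left(-5\right) + 6 \left(-5\right)\right) - 10\right) \sqrt{-20 + 1} + 1684} \left(-427\right) = \sqrt{\left(\left(36 + 36 - 30 - 30\right) - 10\right) \sqrt{-19} + 1684} \left(-427\right) = \sqrt{\left(12 - 10\right) i \sqrt{19} + 1684} \left(-427\right) = \sqrt{2 i \sqrt{19} + 1684} \left(-427\right) = \sqrt{1684 + 2 i \sqrt{19}} \left(-427\right) = - 427 \sqrt{1684 + 2 i \sqrt{19}}$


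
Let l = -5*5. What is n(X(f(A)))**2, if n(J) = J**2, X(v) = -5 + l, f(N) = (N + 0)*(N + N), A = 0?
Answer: 810000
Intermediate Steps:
l = -25
f(N) = 2*N**2 (f(N) = N*(2*N) = 2*N**2)
X(v) = -30 (X(v) = -5 - 25 = -30)
n(X(f(A)))**2 = ((-30)**2)**2 = 900**2 = 810000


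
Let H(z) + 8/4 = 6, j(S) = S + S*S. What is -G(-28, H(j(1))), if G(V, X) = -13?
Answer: 13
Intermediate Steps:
j(S) = S + S²
H(z) = 4 (H(z) = -2 + 6 = 4)
-G(-28, H(j(1))) = -1*(-13) = 13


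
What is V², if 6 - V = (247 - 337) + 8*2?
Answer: 6400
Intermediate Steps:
V = 80 (V = 6 - ((247 - 337) + 8*2) = 6 - (-90 + 16) = 6 - 1*(-74) = 6 + 74 = 80)
V² = 80² = 6400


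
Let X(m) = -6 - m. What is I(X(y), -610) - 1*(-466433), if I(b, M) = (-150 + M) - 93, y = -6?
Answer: 465580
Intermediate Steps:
I(b, M) = -243 + M
I(X(y), -610) - 1*(-466433) = (-243 - 610) - 1*(-466433) = -853 + 466433 = 465580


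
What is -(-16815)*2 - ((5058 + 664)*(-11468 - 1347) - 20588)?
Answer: 73381648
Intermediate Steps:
-(-16815)*2 - ((5058 + 664)*(-11468 - 1347) - 20588) = -3363*(-10) - (5722*(-12815) - 20588) = 33630 - (-73327430 - 20588) = 33630 - 1*(-73348018) = 33630 + 73348018 = 73381648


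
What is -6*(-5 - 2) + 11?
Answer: 53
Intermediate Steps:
-6*(-5 - 2) + 11 = -6*(-7) + 11 = 42 + 11 = 53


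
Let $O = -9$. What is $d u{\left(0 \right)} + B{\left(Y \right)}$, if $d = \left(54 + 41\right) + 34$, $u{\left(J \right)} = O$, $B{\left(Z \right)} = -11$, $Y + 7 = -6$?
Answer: $-1172$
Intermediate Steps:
$Y = -13$ ($Y = -7 - 6 = -13$)
$u{\left(J \right)} = -9$
$d = 129$ ($d = 95 + 34 = 129$)
$d u{\left(0 \right)} + B{\left(Y \right)} = 129 \left(-9\right) - 11 = -1161 - 11 = -1172$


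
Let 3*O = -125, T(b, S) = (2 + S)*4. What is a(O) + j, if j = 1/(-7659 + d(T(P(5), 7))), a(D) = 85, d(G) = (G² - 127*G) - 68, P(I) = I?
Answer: 935254/11003 ≈ 85.000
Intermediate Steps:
T(b, S) = 8 + 4*S
O = -125/3 (O = (⅓)*(-125) = -125/3 ≈ -41.667)
d(G) = -68 + G² - 127*G
j = -1/11003 (j = 1/(-7659 + (-68 + (8 + 4*7)² - 127*(8 + 4*7))) = 1/(-7659 + (-68 + (8 + 28)² - 127*(8 + 28))) = 1/(-7659 + (-68 + 36² - 127*36)) = 1/(-7659 + (-68 + 1296 - 4572)) = 1/(-7659 - 3344) = 1/(-11003) = -1/11003 ≈ -9.0884e-5)
a(O) + j = 85 - 1/11003 = 935254/11003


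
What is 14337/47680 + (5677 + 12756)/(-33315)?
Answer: -80249657/317691840 ≈ -0.25260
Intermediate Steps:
14337/47680 + (5677 + 12756)/(-33315) = 14337*(1/47680) + 18433*(-1/33315) = 14337/47680 - 18433/33315 = -80249657/317691840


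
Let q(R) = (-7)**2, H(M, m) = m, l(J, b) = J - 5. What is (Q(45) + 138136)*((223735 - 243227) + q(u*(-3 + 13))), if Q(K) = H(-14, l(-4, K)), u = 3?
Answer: -2685603261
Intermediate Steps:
l(J, b) = -5 + J
q(R) = 49
Q(K) = -9 (Q(K) = -5 - 4 = -9)
(Q(45) + 138136)*((223735 - 243227) + q(u*(-3 + 13))) = (-9 + 138136)*((223735 - 243227) + 49) = 138127*(-19492 + 49) = 138127*(-19443) = -2685603261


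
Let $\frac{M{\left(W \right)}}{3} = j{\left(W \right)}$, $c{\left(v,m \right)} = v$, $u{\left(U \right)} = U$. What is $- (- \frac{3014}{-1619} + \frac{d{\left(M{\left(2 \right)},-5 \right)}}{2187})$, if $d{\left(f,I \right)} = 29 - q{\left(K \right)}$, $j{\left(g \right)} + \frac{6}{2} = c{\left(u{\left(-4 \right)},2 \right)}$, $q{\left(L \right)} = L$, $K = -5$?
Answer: $- \frac{6646664}{3540753} \approx -1.8772$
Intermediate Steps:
$j{\left(g \right)} = -7$ ($j{\left(g \right)} = -3 - 4 = -7$)
$M{\left(W \right)} = -21$ ($M{\left(W \right)} = 3 \left(-7\right) = -21$)
$d{\left(f,I \right)} = 34$ ($d{\left(f,I \right)} = 29 - -5 = 29 + 5 = 34$)
$- (- \frac{3014}{-1619} + \frac{d{\left(M{\left(2 \right)},-5 \right)}}{2187}) = - (- \frac{3014}{-1619} + \frac{34}{2187}) = - (\left(-3014\right) \left(- \frac{1}{1619}\right) + 34 \cdot \frac{1}{2187}) = - (\frac{3014}{1619} + \frac{34}{2187}) = \left(-1\right) \frac{6646664}{3540753} = - \frac{6646664}{3540753}$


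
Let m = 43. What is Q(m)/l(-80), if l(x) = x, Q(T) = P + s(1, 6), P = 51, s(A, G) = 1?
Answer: -13/20 ≈ -0.65000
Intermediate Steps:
Q(T) = 52 (Q(T) = 51 + 1 = 52)
Q(m)/l(-80) = 52/(-80) = 52*(-1/80) = -13/20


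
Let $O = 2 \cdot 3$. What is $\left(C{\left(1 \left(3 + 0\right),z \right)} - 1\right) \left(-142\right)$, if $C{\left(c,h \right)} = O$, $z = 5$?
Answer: $-710$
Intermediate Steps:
$O = 6$
$C{\left(c,h \right)} = 6$
$\left(C{\left(1 \left(3 + 0\right),z \right)} - 1\right) \left(-142\right) = \left(6 - 1\right) \left(-142\right) = 5 \left(-142\right) = -710$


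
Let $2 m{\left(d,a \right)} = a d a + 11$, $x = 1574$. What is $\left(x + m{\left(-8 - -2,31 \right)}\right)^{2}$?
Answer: $\frac{6796449}{4} \approx 1.6991 \cdot 10^{6}$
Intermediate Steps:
$m{\left(d,a \right)} = \frac{11}{2} + \frac{d a^{2}}{2}$ ($m{\left(d,a \right)} = \frac{a d a + 11}{2} = \frac{d a^{2} + 11}{2} = \frac{11 + d a^{2}}{2} = \frac{11}{2} + \frac{d a^{2}}{2}$)
$\left(x + m{\left(-8 - -2,31 \right)}\right)^{2} = \left(1574 + \left(\frac{11}{2} + \frac{\left(-8 - -2\right) 31^{2}}{2}\right)\right)^{2} = \left(1574 + \left(\frac{11}{2} + \frac{1}{2} \left(-8 + 2\right) 961\right)\right)^{2} = \left(1574 + \left(\frac{11}{2} + \frac{1}{2} \left(-6\right) 961\right)\right)^{2} = \left(1574 + \left(\frac{11}{2} - 2883\right)\right)^{2} = \left(1574 - \frac{5755}{2}\right)^{2} = \left(- \frac{2607}{2}\right)^{2} = \frac{6796449}{4}$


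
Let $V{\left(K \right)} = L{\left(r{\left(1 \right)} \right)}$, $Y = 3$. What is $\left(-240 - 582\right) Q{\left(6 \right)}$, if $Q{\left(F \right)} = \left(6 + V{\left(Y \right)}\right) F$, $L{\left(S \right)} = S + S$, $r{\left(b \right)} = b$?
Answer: $-39456$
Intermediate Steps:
$L{\left(S \right)} = 2 S$
$V{\left(K \right)} = 2$ ($V{\left(K \right)} = 2 \cdot 1 = 2$)
$Q{\left(F \right)} = 8 F$ ($Q{\left(F \right)} = \left(6 + 2\right) F = 8 F$)
$\left(-240 - 582\right) Q{\left(6 \right)} = \left(-240 - 582\right) 8 \cdot 6 = \left(-240 - 582\right) 48 = \left(-822\right) 48 = -39456$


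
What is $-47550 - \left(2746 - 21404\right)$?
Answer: $-28892$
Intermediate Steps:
$-47550 - \left(2746 - 21404\right) = -47550 - -18658 = -47550 + 18658 = -28892$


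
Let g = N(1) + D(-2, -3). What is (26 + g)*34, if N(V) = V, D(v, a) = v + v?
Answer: 782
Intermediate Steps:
D(v, a) = 2*v
g = -3 (g = 1 + 2*(-2) = 1 - 4 = -3)
(26 + g)*34 = (26 - 3)*34 = 23*34 = 782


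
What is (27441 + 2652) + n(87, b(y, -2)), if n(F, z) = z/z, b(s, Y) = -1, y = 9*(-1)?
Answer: 30094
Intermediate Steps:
y = -9
n(F, z) = 1
(27441 + 2652) + n(87, b(y, -2)) = (27441 + 2652) + 1 = 30093 + 1 = 30094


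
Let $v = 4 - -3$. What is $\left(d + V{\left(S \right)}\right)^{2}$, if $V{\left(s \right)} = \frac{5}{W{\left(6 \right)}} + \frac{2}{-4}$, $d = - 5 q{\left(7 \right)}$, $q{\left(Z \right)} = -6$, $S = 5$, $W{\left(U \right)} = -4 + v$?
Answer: $\frac{34969}{36} \approx 971.36$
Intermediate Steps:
$v = 7$ ($v = 4 + 3 = 7$)
$W{\left(U \right)} = 3$ ($W{\left(U \right)} = -4 + 7 = 3$)
$d = 30$ ($d = \left(-5\right) \left(-6\right) = 30$)
$V{\left(s \right)} = \frac{7}{6}$ ($V{\left(s \right)} = \frac{5}{3} + \frac{2}{-4} = 5 \cdot \frac{1}{3} + 2 \left(- \frac{1}{4}\right) = \frac{5}{3} - \frac{1}{2} = \frac{7}{6}$)
$\left(d + V{\left(S \right)}\right)^{2} = \left(30 + \frac{7}{6}\right)^{2} = \left(\frac{187}{6}\right)^{2} = \frac{34969}{36}$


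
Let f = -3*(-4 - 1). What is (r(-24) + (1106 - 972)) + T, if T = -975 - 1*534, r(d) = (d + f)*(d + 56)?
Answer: -1663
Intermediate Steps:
f = 15 (f = -3*(-5) = 15)
r(d) = (15 + d)*(56 + d) (r(d) = (d + 15)*(d + 56) = (15 + d)*(56 + d))
T = -1509 (T = -975 - 534 = -1509)
(r(-24) + (1106 - 972)) + T = ((840 + (-24)² + 71*(-24)) + (1106 - 972)) - 1509 = ((840 + 576 - 1704) + 134) - 1509 = (-288 + 134) - 1509 = -154 - 1509 = -1663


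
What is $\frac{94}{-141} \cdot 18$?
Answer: $-12$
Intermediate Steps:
$\frac{94}{-141} \cdot 18 = 94 \left(- \frac{1}{141}\right) 18 = \left(- \frac{2}{3}\right) 18 = -12$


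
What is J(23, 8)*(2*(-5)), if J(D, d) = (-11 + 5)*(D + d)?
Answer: 1860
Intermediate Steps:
J(D, d) = -6*D - 6*d (J(D, d) = -6*(D + d) = -6*D - 6*d)
J(23, 8)*(2*(-5)) = (-6*23 - 6*8)*(2*(-5)) = (-138 - 48)*(-10) = -186*(-10) = 1860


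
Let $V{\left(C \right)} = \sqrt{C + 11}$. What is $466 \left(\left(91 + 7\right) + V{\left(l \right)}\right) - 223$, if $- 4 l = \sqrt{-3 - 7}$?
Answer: $45445 + 233 \sqrt{44 - i \sqrt{10}} \approx 46992.0 - 55.503 i$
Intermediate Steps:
$l = - \frac{i \sqrt{10}}{4}$ ($l = - \frac{\sqrt{-3 - 7}}{4} = - \frac{\sqrt{-10}}{4} = - \frac{i \sqrt{10}}{4} \approx - 0.79057 i$)
$V{\left(C \right)} = \sqrt{11 + C}$
$466 \left(\left(91 + 7\right) + V{\left(l \right)}\right) - 223 = 466 \left(\left(91 + 7\right) + \sqrt{11 - \frac{i \sqrt{10}}{4}}\right) - 223 = 466 \left(98 + \sqrt{11 - \frac{i \sqrt{10}}{4}}\right) - 223 = \left(45668 + 466 \sqrt{11 - \frac{i \sqrt{10}}{4}}\right) - 223 = 45445 + 466 \sqrt{11 - \frac{i \sqrt{10}}{4}}$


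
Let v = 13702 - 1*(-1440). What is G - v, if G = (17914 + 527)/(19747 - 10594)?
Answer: -5132455/339 ≈ -15140.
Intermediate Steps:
G = 683/339 (G = 18441/9153 = 18441*(1/9153) = 683/339 ≈ 2.0147)
v = 15142 (v = 13702 + 1440 = 15142)
G - v = 683/339 - 1*15142 = 683/339 - 15142 = -5132455/339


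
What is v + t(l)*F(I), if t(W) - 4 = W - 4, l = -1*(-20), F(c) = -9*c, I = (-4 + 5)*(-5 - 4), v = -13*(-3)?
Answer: 1659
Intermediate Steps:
v = 39
I = -9 (I = 1*(-9) = -9)
l = 20
t(W) = W (t(W) = 4 + (W - 4) = 4 + (-4 + W) = W)
v + t(l)*F(I) = 39 + 20*(-9*(-9)) = 39 + 20*81 = 39 + 1620 = 1659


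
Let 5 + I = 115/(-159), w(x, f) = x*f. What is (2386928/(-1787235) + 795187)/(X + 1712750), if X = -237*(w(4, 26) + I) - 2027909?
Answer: -5794056423377/2466092980695 ≈ -2.3495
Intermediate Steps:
w(x, f) = f*x
I = -910/159 (I = -5 + 115/(-159) = -5 + 115*(-1/159) = -5 - 115/159 = -910/159 ≈ -5.7233)
X = -108713631/53 (X = -237*(26*4 - 910/159) - 2027909 = -237*(104 - 910/159) - 2027909 = -237*15626/159 - 2027909 = -1234454/53 - 2027909 = -108713631/53 ≈ -2.0512e+6)
(2386928/(-1787235) + 795187)/(X + 1712750) = (2386928/(-1787235) + 795187)/(-108713631/53 + 1712750) = (2386928*(-1/1787235) + 795187)/(-17937881/53) = (-2386928/1787235 + 795187)*(-53/17937881) = (1421183651017/1787235)*(-53/17937881) = -5794056423377/2466092980695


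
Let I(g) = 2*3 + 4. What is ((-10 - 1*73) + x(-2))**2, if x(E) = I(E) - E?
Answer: 5041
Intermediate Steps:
I(g) = 10 (I(g) = 6 + 4 = 10)
x(E) = 10 - E
((-10 - 1*73) + x(-2))**2 = ((-10 - 1*73) + (10 - 1*(-2)))**2 = ((-10 - 73) + (10 + 2))**2 = (-83 + 12)**2 = (-71)**2 = 5041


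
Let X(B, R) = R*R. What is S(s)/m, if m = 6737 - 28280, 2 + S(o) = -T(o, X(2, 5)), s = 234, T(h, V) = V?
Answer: 9/7181 ≈ 0.0012533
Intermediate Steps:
X(B, R) = R**2
S(o) = -27 (S(o) = -2 - 1*5**2 = -2 - 1*25 = -2 - 25 = -27)
m = -21543
S(s)/m = -27/(-21543) = -27*(-1/21543) = 9/7181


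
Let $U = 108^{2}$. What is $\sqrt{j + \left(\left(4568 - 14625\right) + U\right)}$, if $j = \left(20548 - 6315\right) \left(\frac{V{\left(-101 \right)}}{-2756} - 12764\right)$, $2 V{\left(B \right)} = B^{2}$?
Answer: $\frac{i \sqrt{1380068983207954}}{2756} \approx 13479.0 i$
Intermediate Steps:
$V{\left(B \right)} = \frac{B^{2}}{2}$
$U = 11664$
$j = - \frac{1001510296977}{5512}$ ($j = \left(20548 - 6315\right) \left(\frac{\frac{1}{2} \left(-101\right)^{2}}{-2756} - 12764\right) = 14233 \left(\frac{1}{2} \cdot 10201 \left(- \frac{1}{2756}\right) - 12764\right) = 14233 \left(\frac{10201}{2} \left(- \frac{1}{2756}\right) - 12764\right) = 14233 \left(- \frac{10201}{5512} - 12764\right) = 14233 \left(- \frac{70365369}{5512}\right) = - \frac{1001510296977}{5512} \approx -1.817 \cdot 10^{8}$)
$\sqrt{j + \left(\left(4568 - 14625\right) + U\right)} = \sqrt{- \frac{1001510296977}{5512} + \left(\left(4568 - 14625\right) + 11664\right)} = \sqrt{- \frac{1001510296977}{5512} + \left(-10057 + 11664\right)} = \sqrt{- \frac{1001510296977}{5512} + 1607} = \sqrt{- \frac{1001501439193}{5512}} = \frac{i \sqrt{1380068983207954}}{2756}$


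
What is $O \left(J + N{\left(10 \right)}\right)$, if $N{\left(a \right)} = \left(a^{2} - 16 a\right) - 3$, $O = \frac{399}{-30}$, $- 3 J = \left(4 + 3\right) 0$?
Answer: $\frac{8379}{10} \approx 837.9$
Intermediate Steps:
$J = 0$ ($J = - \frac{\left(4 + 3\right) 0}{3} = - \frac{7 \cdot 0}{3} = \left(- \frac{1}{3}\right) 0 = 0$)
$O = - \frac{133}{10}$ ($O = 399 \left(- \frac{1}{30}\right) = - \frac{133}{10} \approx -13.3$)
$N{\left(a \right)} = -3 + a^{2} - 16 a$
$O \left(J + N{\left(10 \right)}\right) = - \frac{133 \left(0 - \left(163 - 100\right)\right)}{10} = - \frac{133 \left(0 - 63\right)}{10} = \left(- \frac{133}{10}\right) \left(-63\right) = \frac{8379}{10}$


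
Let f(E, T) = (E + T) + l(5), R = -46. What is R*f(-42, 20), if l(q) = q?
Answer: 782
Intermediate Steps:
f(E, T) = 5 + E + T (f(E, T) = (E + T) + 5 = 5 + E + T)
R*f(-42, 20) = -46*(5 - 42 + 20) = -46*(-17) = 782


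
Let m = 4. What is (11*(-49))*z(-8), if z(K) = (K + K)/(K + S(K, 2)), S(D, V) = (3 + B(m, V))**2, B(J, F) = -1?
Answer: -2156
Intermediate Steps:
S(D, V) = 4 (S(D, V) = (3 - 1)**2 = 2**2 = 4)
z(K) = 2*K/(4 + K) (z(K) = (K + K)/(K + 4) = (2*K)/(4 + K) = 2*K/(4 + K))
(11*(-49))*z(-8) = (11*(-49))*(2*(-8)/(4 - 8)) = -1078*(-8)/(-4) = -1078*(-8)*(-1)/4 = -539*4 = -2156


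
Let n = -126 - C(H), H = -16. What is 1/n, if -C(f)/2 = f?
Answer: -1/158 ≈ -0.0063291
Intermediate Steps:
C(f) = -2*f
n = -158 (n = -126 - (-2)*(-16) = -126 - 1*32 = -126 - 32 = -158)
1/n = 1/(-158) = -1/158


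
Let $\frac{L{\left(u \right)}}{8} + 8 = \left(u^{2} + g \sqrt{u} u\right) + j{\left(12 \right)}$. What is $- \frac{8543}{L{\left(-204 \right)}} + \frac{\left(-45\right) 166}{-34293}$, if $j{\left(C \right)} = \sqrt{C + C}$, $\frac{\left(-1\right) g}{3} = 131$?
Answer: $\frac{731176327 + 39840 \sqrt{6} + 3194052480 i \sqrt{51}}{182896 \left(20804 + \sqrt{6} + 80172 i \sqrt{51}\right)} \approx 0.21779 + 0.00093134 i$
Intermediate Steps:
$g = -393$ ($g = \left(-3\right) 131 = -393$)
$j{\left(C \right)} = \sqrt{2} \sqrt{C}$ ($j{\left(C \right)} = \sqrt{2 C} = \sqrt{2} \sqrt{C}$)
$L{\left(u \right)} = -64 - 3144 u^{\frac{3}{2}} + 8 u^{2} + 16 \sqrt{6}$ ($L{\left(u \right)} = -64 + 8 \left(\left(u^{2} + - 393 \sqrt{u} u\right) + \sqrt{2} \sqrt{12}\right) = -64 + 8 \left(\left(u^{2} - 393 u^{\frac{3}{2}}\right) + \sqrt{2} \cdot 2 \sqrt{3}\right) = -64 + 8 \left(\left(u^{2} - 393 u^{\frac{3}{2}}\right) + 2 \sqrt{6}\right) = -64 + 8 \left(u^{2} - 393 u^{\frac{3}{2}} + 2 \sqrt{6}\right) = -64 + \left(- 3144 u^{\frac{3}{2}} + 8 u^{2} + 16 \sqrt{6}\right) = -64 - 3144 u^{\frac{3}{2}} + 8 u^{2} + 16 \sqrt{6}$)
$- \frac{8543}{L{\left(-204 \right)}} + \frac{\left(-45\right) 166}{-34293} = - \frac{8543}{-64 - 3144 \left(-204\right)^{\frac{3}{2}} + 8 \left(-204\right)^{2} + 16 \sqrt{6}} + \frac{\left(-45\right) 166}{-34293} = - \frac{8543}{-64 - 3144 \left(- 408 i \sqrt{51}\right) + 8 \cdot 41616 + 16 \sqrt{6}} - - \frac{2490}{11431} = - \frac{8543}{-64 + 1282752 i \sqrt{51} + 332928 + 16 \sqrt{6}} + \frac{2490}{11431} = - \frac{8543}{332864 + 16 \sqrt{6} + 1282752 i \sqrt{51}} + \frac{2490}{11431} = \frac{2490}{11431} - \frac{8543}{332864 + 16 \sqrt{6} + 1282752 i \sqrt{51}}$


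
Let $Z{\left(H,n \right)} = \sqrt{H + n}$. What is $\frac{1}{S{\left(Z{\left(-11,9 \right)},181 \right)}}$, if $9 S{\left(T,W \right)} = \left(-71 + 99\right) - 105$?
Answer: $- \frac{9}{77} \approx -0.11688$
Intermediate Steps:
$S{\left(T,W \right)} = - \frac{77}{9}$ ($S{\left(T,W \right)} = \frac{\left(-71 + 99\right) - 105}{9} = \frac{28 - 105}{9} = \frac{1}{9} \left(-77\right) = - \frac{77}{9}$)
$\frac{1}{S{\left(Z{\left(-11,9 \right)},181 \right)}} = \frac{1}{- \frac{77}{9}} = - \frac{9}{77}$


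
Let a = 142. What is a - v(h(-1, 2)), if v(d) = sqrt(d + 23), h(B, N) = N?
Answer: 137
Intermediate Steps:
v(d) = sqrt(23 + d)
a - v(h(-1, 2)) = 142 - sqrt(23 + 2) = 142 - sqrt(25) = 142 - 1*5 = 142 - 5 = 137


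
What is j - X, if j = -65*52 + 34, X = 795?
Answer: -4141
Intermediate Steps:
j = -3346 (j = -3380 + 34 = -3346)
j - X = -3346 - 1*795 = -3346 - 795 = -4141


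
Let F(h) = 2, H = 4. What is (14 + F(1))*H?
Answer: 64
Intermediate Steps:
(14 + F(1))*H = (14 + 2)*4 = 16*4 = 64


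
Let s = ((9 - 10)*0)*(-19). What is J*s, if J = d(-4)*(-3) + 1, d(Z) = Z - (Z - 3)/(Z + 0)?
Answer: 0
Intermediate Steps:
d(Z) = Z - (-3 + Z)/Z
J = 73/4 (J = (-1 - 4 + 3/(-4))*(-3) + 1 = (-1 - 4 + 3*(-¼))*(-3) + 1 = (-1 - 4 - ¾)*(-3) + 1 = -23/4*(-3) + 1 = 69/4 + 1 = 73/4 ≈ 18.250)
s = 0 (s = -1*0*(-19) = 0*(-19) = 0)
J*s = (73/4)*0 = 0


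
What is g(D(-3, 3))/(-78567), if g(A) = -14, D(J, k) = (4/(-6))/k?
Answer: 14/78567 ≈ 0.00017819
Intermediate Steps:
D(J, k) = -2/(3*k) (D(J, k) = (4*(-⅙))/k = -2/(3*k))
g(D(-3, 3))/(-78567) = -14/(-78567) = -14*(-1/78567) = 14/78567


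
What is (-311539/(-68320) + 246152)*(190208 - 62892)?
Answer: 76468791365913/2440 ≈ 3.1340e+10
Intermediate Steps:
(-311539/(-68320) + 246152)*(190208 - 62892) = (-311539*(-1/68320) + 246152)*127316 = (311539/68320 + 246152)*127316 = (16817416179/68320)*127316 = 76468791365913/2440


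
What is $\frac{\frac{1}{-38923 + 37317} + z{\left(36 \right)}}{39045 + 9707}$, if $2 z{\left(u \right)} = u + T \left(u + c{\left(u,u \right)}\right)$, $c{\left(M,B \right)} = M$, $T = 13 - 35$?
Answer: $- \frac{1243045}{78295712} \approx -0.015876$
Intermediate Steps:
$T = -22$
$z{\left(u \right)} = - \frac{43 u}{2}$ ($z{\left(u \right)} = \frac{u - 22 \left(u + u\right)}{2} = \frac{u - 22 \cdot 2 u}{2} = \frac{u - 44 u}{2} = \frac{\left(-43\right) u}{2} = - \frac{43 u}{2}$)
$\frac{\frac{1}{-38923 + 37317} + z{\left(36 \right)}}{39045 + 9707} = \frac{\frac{1}{-38923 + 37317} - 774}{39045 + 9707} = \frac{\frac{1}{-1606} - 774}{48752} = \left(- \frac{1}{1606} - 774\right) \frac{1}{48752} = \left(- \frac{1243045}{1606}\right) \frac{1}{48752} = - \frac{1243045}{78295712}$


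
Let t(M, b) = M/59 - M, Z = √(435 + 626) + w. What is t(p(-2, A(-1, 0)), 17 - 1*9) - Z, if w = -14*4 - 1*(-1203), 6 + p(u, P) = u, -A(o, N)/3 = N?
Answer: -67209/59 - √1061 ≈ -1171.7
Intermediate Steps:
A(o, N) = -3*N
p(u, P) = -6 + u
w = 1147 (w = -56 + 1203 = 1147)
Z = 1147 + √1061 (Z = √(435 + 626) + 1147 = √1061 + 1147 = 1147 + √1061 ≈ 1179.6)
t(M, b) = -58*M/59 (t(M, b) = M*(1/59) - M = M/59 - M = -58*M/59)
t(p(-2, A(-1, 0)), 17 - 1*9) - Z = -58*(-6 - 2)/59 - (1147 + √1061) = -58/59*(-8) + (-1147 - √1061) = 464/59 + (-1147 - √1061) = -67209/59 - √1061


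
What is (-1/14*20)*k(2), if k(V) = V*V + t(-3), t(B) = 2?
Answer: -60/7 ≈ -8.5714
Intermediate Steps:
k(V) = 2 + V² (k(V) = V*V + 2 = V² + 2 = 2 + V²)
(-1/14*20)*k(2) = (-1/14*20)*(2 + 2²) = (-1*1/14*20)*(2 + 4) = -1/14*20*6 = -10/7*6 = -60/7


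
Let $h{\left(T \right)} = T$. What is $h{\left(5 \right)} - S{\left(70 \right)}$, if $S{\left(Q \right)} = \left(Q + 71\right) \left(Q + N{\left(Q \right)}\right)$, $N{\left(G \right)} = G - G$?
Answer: $-9865$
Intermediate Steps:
$N{\left(G \right)} = 0$
$S{\left(Q \right)} = Q \left(71 + Q\right)$ ($S{\left(Q \right)} = \left(Q + 71\right) \left(Q + 0\right) = \left(71 + Q\right) Q = Q \left(71 + Q\right)$)
$h{\left(5 \right)} - S{\left(70 \right)} = 5 - 70 \left(71 + 70\right) = 5 - 70 \cdot 141 = 5 - 9870 = -9865$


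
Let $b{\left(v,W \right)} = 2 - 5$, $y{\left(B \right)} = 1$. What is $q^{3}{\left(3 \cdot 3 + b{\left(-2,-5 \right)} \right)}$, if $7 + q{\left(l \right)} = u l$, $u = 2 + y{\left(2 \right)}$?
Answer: $1331$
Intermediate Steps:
$b{\left(v,W \right)} = -3$ ($b{\left(v,W \right)} = 2 - 5 = -3$)
$u = 3$ ($u = 2 + 1 = 3$)
$q{\left(l \right)} = -7 + 3 l$
$q^{3}{\left(3 \cdot 3 + b{\left(-2,-5 \right)} \right)} = \left(-7 + 3 \left(3 \cdot 3 - 3\right)\right)^{3} = \left(-7 + 3 \left(9 - 3\right)\right)^{3} = \left(-7 + 3 \cdot 6\right)^{3} = \left(-7 + 18\right)^{3} = 11^{3} = 1331$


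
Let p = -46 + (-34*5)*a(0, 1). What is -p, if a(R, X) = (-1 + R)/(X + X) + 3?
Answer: 471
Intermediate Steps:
a(R, X) = 3 + (-1 + R)/(2*X) (a(R, X) = (-1 + R)/((2*X)) + 3 = (-1 + R)*(1/(2*X)) + 3 = (-1 + R)/(2*X) + 3 = 3 + (-1 + R)/(2*X))
p = -471 (p = -46 + (-34*5)*((½)*(-1 + 0 + 6*1)/1) = -46 - 85*(-1 + 0 + 6) = -46 - 85*5 = -46 - 170*5/2 = -46 - 425 = -471)
-p = -1*(-471) = 471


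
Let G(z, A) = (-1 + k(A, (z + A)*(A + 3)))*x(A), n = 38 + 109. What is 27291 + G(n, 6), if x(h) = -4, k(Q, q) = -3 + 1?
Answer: 27303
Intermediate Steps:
k(Q, q) = -2
n = 147
G(z, A) = 12 (G(z, A) = (-1 - 2)*(-4) = -3*(-4) = 12)
27291 + G(n, 6) = 27291 + 12 = 27303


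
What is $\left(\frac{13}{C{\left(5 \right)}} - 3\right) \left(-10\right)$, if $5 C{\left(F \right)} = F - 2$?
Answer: $- \frac{560}{3} \approx -186.67$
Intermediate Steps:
$C{\left(F \right)} = - \frac{2}{5} + \frac{F}{5}$ ($C{\left(F \right)} = \frac{F - 2}{5} = \frac{-2 + F}{5} = - \frac{2}{5} + \frac{F}{5}$)
$\left(\frac{13}{C{\left(5 \right)}} - 3\right) \left(-10\right) = \left(\frac{13}{- \frac{2}{5} + \frac{1}{5} \cdot 5} - 3\right) \left(-10\right) = \left(\frac{13}{- \frac{2}{5} + 1} - 3\right) \left(-10\right) = \left(\frac{13}{\frac{3}{5}} - 3\right) \left(-10\right) = \left(13 \cdot \frac{5}{3} - 3\right) \left(-10\right) = \left(\frac{65}{3} - 3\right) \left(-10\right) = \frac{56}{3} \left(-10\right) = - \frac{560}{3}$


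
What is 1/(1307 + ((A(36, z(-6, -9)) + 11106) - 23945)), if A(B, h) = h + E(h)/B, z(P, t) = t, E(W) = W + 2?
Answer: -36/415483 ≈ -8.6646e-5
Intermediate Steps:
E(W) = 2 + W
A(B, h) = h + (2 + h)/B
1/(1307 + ((A(36, z(-6, -9)) + 11106) - 23945)) = 1/(1307 + (((2 - 9 + 36*(-9))/36 + 11106) - 23945)) = 1/(1307 + (((2 - 9 - 324)/36 + 11106) - 23945)) = 1/(1307 + (((1/36)*(-331) + 11106) - 23945)) = 1/(1307 + ((-331/36 + 11106) - 23945)) = 1/(1307 + (399485/36 - 23945)) = 1/(1307 - 462535/36) = 1/(-415483/36) = -36/415483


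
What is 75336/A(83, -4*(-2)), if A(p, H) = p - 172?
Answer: -75336/89 ≈ -846.47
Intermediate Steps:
A(p, H) = -172 + p
75336/A(83, -4*(-2)) = 75336/(-172 + 83) = 75336/(-89) = 75336*(-1/89) = -75336/89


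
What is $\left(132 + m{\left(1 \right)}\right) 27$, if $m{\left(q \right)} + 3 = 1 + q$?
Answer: $3537$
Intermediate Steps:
$m{\left(q \right)} = -2 + q$ ($m{\left(q \right)} = -3 + \left(1 + q\right) = -2 + q$)
$\left(132 + m{\left(1 \right)}\right) 27 = \left(132 + \left(-2 + 1\right)\right) 27 = \left(132 - 1\right) 27 = 131 \cdot 27 = 3537$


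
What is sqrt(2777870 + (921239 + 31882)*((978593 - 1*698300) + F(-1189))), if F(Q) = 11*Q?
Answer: 2*sqrt(63672513191) ≈ 5.0467e+5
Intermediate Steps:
sqrt(2777870 + (921239 + 31882)*((978593 - 1*698300) + F(-1189))) = sqrt(2777870 + (921239 + 31882)*((978593 - 1*698300) + 11*(-1189))) = sqrt(2777870 + 953121*((978593 - 698300) - 13079)) = sqrt(2777870 + 953121*(280293 - 13079)) = sqrt(2777870 + 953121*267214) = sqrt(2777870 + 254687274894) = sqrt(254690052764) = 2*sqrt(63672513191)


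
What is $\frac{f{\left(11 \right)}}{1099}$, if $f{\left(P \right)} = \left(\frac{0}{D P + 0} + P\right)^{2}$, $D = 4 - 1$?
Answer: $\frac{121}{1099} \approx 0.1101$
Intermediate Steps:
$D = 3$
$f{\left(P \right)} = P^{2}$ ($f{\left(P \right)} = \left(\frac{0}{3 P + 0} + P\right)^{2} = \left(\frac{0}{3 P} + P\right)^{2} = \left(0 \frac{1}{3 P} + P\right)^{2} = \left(0 + P\right)^{2} = P^{2}$)
$\frac{f{\left(11 \right)}}{1099} = \frac{11^{2}}{1099} = 121 \cdot \frac{1}{1099} = \frac{121}{1099}$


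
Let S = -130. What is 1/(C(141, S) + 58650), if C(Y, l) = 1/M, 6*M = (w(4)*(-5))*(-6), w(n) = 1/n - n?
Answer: 75/4398746 ≈ 1.7050e-5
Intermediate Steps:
M = -75/4 (M = (((1/4 - 1*4)*(-5))*(-6))/6 = (((¼ - 4)*(-5))*(-6))/6 = (-15/4*(-5)*(-6))/6 = ((75/4)*(-6))/6 = (⅙)*(-225/2) = -75/4 ≈ -18.750)
C(Y, l) = -4/75 (C(Y, l) = 1/(-75/4) = -4/75)
1/(C(141, S) + 58650) = 1/(-4/75 + 58650) = 1/(4398746/75) = 75/4398746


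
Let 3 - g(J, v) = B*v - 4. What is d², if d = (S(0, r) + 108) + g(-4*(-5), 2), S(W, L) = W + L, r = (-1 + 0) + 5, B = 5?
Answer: 11881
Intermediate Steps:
g(J, v) = 7 - 5*v (g(J, v) = 3 - (5*v - 4) = 3 - (-4 + 5*v) = 3 + (4 - 5*v) = 7 - 5*v)
r = 4 (r = -1 + 5 = 4)
S(W, L) = L + W
d = 109 (d = ((4 + 0) + 108) + (7 - 5*2) = (4 + 108) + (7 - 10) = 112 - 3 = 109)
d² = 109² = 11881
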